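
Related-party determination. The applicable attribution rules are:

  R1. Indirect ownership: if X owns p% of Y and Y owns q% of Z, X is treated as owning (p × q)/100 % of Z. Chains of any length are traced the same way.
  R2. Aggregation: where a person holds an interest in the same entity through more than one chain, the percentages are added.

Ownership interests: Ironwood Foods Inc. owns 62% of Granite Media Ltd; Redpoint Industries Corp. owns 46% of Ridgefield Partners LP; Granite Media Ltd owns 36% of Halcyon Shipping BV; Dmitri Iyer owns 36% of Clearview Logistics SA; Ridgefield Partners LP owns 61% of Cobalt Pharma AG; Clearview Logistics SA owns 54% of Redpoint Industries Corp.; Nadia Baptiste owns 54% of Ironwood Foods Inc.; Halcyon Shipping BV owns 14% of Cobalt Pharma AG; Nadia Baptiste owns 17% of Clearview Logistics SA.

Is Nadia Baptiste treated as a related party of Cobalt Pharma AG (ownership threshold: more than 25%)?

No

Chain via Clearview Logistics SA → Redpoint Industries Corp. → Ridgefield Partners LP (R1): 17% × 54% × 46% × 61% = 2.575908% of Cobalt Pharma AG.
Chain via Ironwood Foods Inc. → Granite Media Ltd → Halcyon Shipping BV (R1): 54% × 62% × 36% × 14% = 1.687392% of Cobalt Pharma AG.
Aggregating (R2): 2.575908% + 1.687392% = 4.2633%.
4.2633% does not exceed the 25% threshold, so Nadia is not a related party to Cobalt Pharma AG.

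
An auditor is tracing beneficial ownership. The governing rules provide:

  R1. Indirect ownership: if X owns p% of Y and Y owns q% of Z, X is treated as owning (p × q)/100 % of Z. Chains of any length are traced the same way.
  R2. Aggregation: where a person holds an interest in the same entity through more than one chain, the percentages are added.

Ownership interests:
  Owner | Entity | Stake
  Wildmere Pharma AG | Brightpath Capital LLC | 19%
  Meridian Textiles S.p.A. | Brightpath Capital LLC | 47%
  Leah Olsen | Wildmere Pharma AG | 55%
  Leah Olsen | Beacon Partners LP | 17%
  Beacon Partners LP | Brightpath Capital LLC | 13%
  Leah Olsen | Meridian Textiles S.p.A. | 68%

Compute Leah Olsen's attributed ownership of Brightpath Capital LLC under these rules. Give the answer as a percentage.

44.62%

Chain via Meridian Textiles S.p.A. (R1): 68% × 47% = 31.96% of Brightpath Capital LLC.
Chain via Beacon Partners LP (R1): 17% × 13% = 2.21% of Brightpath Capital LLC.
Chain via Wildmere Pharma AG (R1): 55% × 19% = 10.45% of Brightpath Capital LLC.
Aggregating (R2): 31.96% + 2.21% + 10.45% = 44.62%.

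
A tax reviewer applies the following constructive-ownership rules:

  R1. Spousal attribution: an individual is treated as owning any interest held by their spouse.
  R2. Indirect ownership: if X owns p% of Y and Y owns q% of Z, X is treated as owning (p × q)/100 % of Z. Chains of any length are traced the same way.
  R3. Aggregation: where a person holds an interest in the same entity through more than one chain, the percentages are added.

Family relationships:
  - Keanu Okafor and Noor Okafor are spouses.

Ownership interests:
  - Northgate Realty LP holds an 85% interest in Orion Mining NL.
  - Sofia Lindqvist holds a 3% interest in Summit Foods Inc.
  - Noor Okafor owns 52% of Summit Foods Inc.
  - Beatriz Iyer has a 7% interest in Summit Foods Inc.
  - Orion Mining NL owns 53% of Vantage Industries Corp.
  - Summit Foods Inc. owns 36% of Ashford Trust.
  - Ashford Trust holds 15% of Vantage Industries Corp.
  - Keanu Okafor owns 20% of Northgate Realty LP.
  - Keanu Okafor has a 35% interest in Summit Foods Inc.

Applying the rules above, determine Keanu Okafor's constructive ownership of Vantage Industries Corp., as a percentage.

By spousal attribution (R1), Keanu Okafor is treated as also owning Noor Okafor's interest in Summit Foods Inc, giving 35% + 52% = 87%.
Chain via Summit Foods Inc. → Ashford Trust (R2): 87% × 36% × 15% = 4.698% of Vantage Industries Corp.
Chain via Northgate Realty LP → Orion Mining NL (R2): 20% × 85% × 53% = 9.01% of Vantage Industries Corp.
Aggregating (R3): 4.698% + 9.01% = 13.708%.

13.708%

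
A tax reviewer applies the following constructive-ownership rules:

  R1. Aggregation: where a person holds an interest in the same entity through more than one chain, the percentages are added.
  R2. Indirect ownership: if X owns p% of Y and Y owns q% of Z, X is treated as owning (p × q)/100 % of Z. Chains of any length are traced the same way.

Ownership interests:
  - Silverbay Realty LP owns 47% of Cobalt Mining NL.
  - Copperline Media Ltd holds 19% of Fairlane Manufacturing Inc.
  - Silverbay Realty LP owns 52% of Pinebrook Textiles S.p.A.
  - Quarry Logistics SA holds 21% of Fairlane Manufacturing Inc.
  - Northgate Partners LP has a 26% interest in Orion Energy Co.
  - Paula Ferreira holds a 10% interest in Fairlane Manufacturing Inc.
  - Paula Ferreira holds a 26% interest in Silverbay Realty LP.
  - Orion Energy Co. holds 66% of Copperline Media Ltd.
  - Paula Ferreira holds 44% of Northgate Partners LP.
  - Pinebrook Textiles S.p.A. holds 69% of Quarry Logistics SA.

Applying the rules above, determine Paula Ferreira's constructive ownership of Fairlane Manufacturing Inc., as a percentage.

13.393624%

Chain via Northgate Partners LP → Orion Energy Co. → Copperline Media Ltd (R2): 44% × 26% × 66% × 19% = 1.434576% of Fairlane Manufacturing Inc.
Chain via Silverbay Realty LP → Pinebrook Textiles S.p.A. → Quarry Logistics SA (R2): 26% × 52% × 69% × 21% = 1.959048% of Fairlane Manufacturing Inc.
Direct interest in Fairlane Manufacturing Inc: 10%.
Aggregating (R1): 1.434576% + 1.959048% + 10% = 13.393624%.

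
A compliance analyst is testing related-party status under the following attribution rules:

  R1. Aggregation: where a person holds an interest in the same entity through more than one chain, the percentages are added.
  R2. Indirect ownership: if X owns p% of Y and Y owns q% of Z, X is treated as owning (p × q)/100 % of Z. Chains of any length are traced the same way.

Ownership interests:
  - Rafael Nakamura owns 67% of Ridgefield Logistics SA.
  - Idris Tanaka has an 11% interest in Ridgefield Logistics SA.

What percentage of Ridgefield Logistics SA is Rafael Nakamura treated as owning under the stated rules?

67%

Direct interest in Ridgefield Logistics SA: 67%.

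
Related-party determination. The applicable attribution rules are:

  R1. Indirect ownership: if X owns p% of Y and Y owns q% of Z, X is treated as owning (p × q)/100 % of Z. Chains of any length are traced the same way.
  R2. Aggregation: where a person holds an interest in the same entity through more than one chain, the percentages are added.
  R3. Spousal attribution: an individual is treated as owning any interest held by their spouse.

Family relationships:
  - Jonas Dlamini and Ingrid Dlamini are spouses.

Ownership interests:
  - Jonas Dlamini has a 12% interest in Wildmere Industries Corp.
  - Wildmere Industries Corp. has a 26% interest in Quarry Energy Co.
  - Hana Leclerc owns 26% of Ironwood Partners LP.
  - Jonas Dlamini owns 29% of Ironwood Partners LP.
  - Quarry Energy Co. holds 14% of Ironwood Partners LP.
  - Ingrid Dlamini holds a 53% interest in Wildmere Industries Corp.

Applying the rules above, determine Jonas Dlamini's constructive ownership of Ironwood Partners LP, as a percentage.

By spousal attribution (R3), Jonas Dlamini is treated as also owning Ingrid Dlamini's interest in Wildmere Industries Corp, giving 12% + 53% = 65%.
Chain via Wildmere Industries Corp. → Quarry Energy Co. (R1): 65% × 26% × 14% = 2.366% of Ironwood Partners LP.
Direct interest in Ironwood Partners LP: 29%.
Aggregating (R2): 2.366% + 29% = 31.366%.

31.366%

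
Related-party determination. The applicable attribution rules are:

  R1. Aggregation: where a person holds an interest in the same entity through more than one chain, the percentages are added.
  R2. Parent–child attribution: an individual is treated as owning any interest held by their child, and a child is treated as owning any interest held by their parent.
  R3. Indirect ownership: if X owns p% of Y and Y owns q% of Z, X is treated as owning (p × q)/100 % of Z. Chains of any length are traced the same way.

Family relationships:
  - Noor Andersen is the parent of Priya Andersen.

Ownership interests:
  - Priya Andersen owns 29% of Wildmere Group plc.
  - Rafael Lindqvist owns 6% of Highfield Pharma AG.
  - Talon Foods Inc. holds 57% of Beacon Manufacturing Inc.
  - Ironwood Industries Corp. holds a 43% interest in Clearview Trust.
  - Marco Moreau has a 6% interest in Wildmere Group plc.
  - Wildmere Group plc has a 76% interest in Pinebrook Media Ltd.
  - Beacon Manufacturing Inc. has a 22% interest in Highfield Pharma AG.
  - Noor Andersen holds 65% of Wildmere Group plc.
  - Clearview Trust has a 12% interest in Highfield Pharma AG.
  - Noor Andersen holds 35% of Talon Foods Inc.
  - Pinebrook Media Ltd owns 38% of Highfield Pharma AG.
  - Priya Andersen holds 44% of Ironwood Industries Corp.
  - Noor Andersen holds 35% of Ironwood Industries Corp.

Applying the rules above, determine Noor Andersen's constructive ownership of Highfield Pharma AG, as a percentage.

35.6126%

By parent–child attribution (R2), Noor Andersen is treated as also owning Priya Andersen's interest in Wildmere Group plc, giving 65% + 29% = 94%.
By parent–child attribution (R2), Noor Andersen is treated as also owning Priya Andersen's interest in Ironwood Industries Corp, giving 35% + 44% = 79%.
Chain via Wildmere Group plc → Pinebrook Media Ltd (R3): 94% × 76% × 38% = 27.1472% of Highfield Pharma AG.
Chain via Ironwood Industries Corp. → Clearview Trust (R3): 79% × 43% × 12% = 4.0764% of Highfield Pharma AG.
Chain via Talon Foods Inc. → Beacon Manufacturing Inc. (R3): 35% × 57% × 22% = 4.389% of Highfield Pharma AG.
Aggregating (R1): 27.1472% + 4.0764% + 4.389% = 35.6126%.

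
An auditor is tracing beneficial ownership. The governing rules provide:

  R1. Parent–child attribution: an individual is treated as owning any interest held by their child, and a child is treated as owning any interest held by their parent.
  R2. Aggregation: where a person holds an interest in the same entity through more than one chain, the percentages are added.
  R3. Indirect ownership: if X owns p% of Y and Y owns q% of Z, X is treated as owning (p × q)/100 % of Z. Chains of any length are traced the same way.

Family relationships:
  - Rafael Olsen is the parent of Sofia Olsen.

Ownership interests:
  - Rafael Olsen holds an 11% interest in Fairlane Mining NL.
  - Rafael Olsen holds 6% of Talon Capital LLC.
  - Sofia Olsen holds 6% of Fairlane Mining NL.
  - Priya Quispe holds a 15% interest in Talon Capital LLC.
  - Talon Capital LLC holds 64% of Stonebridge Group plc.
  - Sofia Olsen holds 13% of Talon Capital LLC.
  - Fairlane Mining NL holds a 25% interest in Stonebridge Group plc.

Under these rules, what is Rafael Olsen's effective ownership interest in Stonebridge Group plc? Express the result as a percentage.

By parent–child attribution (R1), Rafael Olsen is treated as also owning Sofia Olsen's interest in Fairlane Mining NL, giving 11% + 6% = 17%.
By parent–child attribution (R1), Rafael Olsen is treated as also owning Sofia Olsen's interest in Talon Capital LLC, giving 6% + 13% = 19%.
Chain via Fairlane Mining NL (R3): 17% × 25% = 4.25% of Stonebridge Group plc.
Chain via Talon Capital LLC (R3): 19% × 64% = 12.16% of Stonebridge Group plc.
Aggregating (R2): 4.25% + 12.16% = 16.41%.

16.41%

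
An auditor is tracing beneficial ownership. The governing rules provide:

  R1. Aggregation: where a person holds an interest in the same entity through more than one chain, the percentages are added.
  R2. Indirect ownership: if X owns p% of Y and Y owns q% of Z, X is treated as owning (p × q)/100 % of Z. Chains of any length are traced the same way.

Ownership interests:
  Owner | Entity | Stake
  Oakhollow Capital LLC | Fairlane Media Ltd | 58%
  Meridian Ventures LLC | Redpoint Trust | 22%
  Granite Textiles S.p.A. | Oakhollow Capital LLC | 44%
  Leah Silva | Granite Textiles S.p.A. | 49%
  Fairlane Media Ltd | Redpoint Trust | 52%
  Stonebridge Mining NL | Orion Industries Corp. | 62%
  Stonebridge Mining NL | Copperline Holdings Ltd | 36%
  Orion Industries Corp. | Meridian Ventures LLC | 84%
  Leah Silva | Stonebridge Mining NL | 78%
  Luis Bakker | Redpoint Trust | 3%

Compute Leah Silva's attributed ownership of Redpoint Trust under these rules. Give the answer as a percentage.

15.439424%

Chain via Granite Textiles S.p.A. → Oakhollow Capital LLC → Fairlane Media Ltd (R2): 49% × 44% × 58% × 52% = 6.502496% of Redpoint Trust.
Chain via Stonebridge Mining NL → Orion Industries Corp. → Meridian Ventures LLC (R2): 78% × 62% × 84% × 22% = 8.936928% of Redpoint Trust.
Aggregating (R1): 6.502496% + 8.936928% = 15.439424%.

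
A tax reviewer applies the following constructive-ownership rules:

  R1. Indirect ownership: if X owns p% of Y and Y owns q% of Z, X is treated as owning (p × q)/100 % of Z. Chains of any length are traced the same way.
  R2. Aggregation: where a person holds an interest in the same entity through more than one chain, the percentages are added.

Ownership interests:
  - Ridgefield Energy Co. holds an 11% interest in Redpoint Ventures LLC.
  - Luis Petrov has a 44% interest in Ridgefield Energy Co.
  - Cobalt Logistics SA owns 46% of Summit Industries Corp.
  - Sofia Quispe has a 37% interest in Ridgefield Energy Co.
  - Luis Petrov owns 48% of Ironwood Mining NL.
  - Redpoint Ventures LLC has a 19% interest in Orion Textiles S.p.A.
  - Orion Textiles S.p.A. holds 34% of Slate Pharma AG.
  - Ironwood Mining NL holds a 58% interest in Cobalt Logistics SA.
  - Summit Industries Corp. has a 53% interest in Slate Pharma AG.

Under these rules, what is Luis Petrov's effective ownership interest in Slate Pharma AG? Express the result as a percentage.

Chain via Ironwood Mining NL → Cobalt Logistics SA → Summit Industries Corp. (R1): 48% × 58% × 46% × 53% = 6.787392% of Slate Pharma AG.
Chain via Ridgefield Energy Co. → Redpoint Ventures LLC → Orion Textiles S.p.A. (R1): 44% × 11% × 19% × 34% = 0.312664% of Slate Pharma AG.
Aggregating (R2): 6.787392% + 0.312664% = 7.100056%.

7.100056%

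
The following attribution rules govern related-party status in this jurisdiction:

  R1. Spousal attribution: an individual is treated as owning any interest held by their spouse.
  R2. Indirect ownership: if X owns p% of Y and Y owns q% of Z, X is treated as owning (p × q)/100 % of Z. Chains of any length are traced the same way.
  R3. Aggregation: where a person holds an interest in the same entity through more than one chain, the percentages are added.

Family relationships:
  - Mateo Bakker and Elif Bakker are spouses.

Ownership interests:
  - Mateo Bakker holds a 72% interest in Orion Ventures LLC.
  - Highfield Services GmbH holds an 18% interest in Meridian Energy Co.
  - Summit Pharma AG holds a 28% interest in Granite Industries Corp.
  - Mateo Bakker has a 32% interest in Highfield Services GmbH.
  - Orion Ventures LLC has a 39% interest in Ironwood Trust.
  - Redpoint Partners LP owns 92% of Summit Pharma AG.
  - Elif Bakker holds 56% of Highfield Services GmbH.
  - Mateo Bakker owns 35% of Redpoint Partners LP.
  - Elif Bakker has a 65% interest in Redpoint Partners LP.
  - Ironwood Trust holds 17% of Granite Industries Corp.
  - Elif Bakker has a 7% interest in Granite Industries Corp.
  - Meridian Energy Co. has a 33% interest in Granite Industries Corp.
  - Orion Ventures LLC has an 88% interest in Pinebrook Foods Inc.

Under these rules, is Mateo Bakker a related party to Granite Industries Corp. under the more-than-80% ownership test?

No

By spousal attribution (R1), Mateo Bakker is treated as also owning Elif Bakker's interest in Redpoint Partners LP, giving 35% + 65% = 100%.
By spousal attribution (R1), Mateo Bakker is treated as also owning Elif Bakker's interest in Highfield Services GmbH, giving 32% + 56% = 88%.
By spousal attribution (R1), Mateo Bakker is treated as owning Elif Bakker's 7% interest in Granite Industries Corp.
Chain via Redpoint Partners LP → Summit Pharma AG (R2): 100% × 92% × 28% = 25.76% of Granite Industries Corp.
Chain via Highfield Services GmbH → Meridian Energy Co. (R2): 88% × 18% × 33% = 5.2272% of Granite Industries Corp.
Chain via Orion Ventures LLC → Ironwood Trust (R2): 72% × 39% × 17% = 4.7736% of Granite Industries Corp.
Direct interest in Granite Industries Corp: 7%.
Aggregating (R3): 25.76% + 5.2272% + 4.7736% + 7% = 42.7608%.
42.7608% does not exceed the 80% threshold, so Mateo is not a related party to Granite Industries Corp.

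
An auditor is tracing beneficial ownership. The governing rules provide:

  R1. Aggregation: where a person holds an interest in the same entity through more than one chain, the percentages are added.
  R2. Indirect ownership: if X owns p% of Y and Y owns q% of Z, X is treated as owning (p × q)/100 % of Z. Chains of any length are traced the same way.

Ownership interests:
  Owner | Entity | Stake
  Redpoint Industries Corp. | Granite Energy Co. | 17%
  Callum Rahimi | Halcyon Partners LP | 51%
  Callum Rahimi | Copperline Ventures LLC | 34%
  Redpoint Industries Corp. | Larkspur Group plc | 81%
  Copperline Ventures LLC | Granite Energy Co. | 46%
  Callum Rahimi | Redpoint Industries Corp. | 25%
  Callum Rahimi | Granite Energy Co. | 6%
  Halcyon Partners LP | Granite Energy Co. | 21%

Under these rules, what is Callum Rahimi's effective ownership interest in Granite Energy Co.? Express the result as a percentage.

36.6%

Chain via Redpoint Industries Corp. (R2): 25% × 17% = 4.25% of Granite Energy Co.
Chain via Halcyon Partners LP (R2): 51% × 21% = 10.71% of Granite Energy Co.
Chain via Copperline Ventures LLC (R2): 34% × 46% = 15.64% of Granite Energy Co.
Direct interest in Granite Energy Co: 6%.
Aggregating (R1): 4.25% + 10.71% + 15.64% + 6% = 36.6%.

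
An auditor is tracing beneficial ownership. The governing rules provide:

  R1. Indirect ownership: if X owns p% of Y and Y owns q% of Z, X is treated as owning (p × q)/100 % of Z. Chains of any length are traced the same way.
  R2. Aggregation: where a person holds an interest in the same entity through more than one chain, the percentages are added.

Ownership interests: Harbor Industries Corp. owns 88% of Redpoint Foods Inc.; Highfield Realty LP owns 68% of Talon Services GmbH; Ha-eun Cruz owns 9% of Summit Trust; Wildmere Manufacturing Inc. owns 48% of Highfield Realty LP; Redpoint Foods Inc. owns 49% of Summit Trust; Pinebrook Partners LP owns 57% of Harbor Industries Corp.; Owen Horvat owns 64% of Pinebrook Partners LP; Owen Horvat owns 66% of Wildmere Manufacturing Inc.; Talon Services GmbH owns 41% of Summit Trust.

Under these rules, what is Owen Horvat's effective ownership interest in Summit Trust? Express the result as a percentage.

Chain via Wildmere Manufacturing Inc. → Highfield Realty LP → Talon Services GmbH (R1): 66% × 48% × 68% × 41% = 8.832384% of Summit Trust.
Chain via Pinebrook Partners LP → Harbor Industries Corp. → Redpoint Foods Inc. (R1): 64% × 57% × 88% × 49% = 15.730176% of Summit Trust.
Aggregating (R2): 8.832384% + 15.730176% = 24.56256%.

24.56256%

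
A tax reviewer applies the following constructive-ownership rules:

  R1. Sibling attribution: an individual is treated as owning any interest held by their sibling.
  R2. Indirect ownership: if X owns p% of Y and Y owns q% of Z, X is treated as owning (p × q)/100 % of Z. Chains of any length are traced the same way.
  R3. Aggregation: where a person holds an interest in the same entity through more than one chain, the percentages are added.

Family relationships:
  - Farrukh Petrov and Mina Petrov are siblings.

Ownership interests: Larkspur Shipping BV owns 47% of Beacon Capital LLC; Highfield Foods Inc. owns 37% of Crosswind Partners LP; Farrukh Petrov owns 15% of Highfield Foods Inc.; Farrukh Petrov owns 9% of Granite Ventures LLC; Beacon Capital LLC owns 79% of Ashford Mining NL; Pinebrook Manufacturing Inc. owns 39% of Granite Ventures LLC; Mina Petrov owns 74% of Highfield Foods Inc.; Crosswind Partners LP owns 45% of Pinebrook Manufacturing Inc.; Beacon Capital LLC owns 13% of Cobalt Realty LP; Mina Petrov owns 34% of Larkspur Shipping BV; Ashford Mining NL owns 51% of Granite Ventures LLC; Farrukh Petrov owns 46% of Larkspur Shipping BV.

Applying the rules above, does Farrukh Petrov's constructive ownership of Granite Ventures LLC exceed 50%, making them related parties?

No

By sibling attribution (R1), Farrukh Petrov is treated as also owning Mina Petrov's interest in Highfield Foods Inc, giving 15% + 74% = 89%.
By sibling attribution (R1), Farrukh Petrov is treated as also owning Mina Petrov's interest in Larkspur Shipping BV, giving 46% + 34% = 80%.
Chain via Highfield Foods Inc. → Crosswind Partners LP → Pinebrook Manufacturing Inc. (R2): 89% × 37% × 45% × 39% = 5.779215% of Granite Ventures LLC.
Chain via Larkspur Shipping BV → Beacon Capital LLC → Ashford Mining NL (R2): 80% × 47% × 79% × 51% = 15.14904% of Granite Ventures LLC.
Direct interest in Granite Ventures LLC: 9%.
Aggregating (R3): 5.779215% + 15.14904% + 9% = 29.928255%.
29.928255% does not exceed the 50% threshold, so Farrukh is not a related party to Granite Ventures LLC.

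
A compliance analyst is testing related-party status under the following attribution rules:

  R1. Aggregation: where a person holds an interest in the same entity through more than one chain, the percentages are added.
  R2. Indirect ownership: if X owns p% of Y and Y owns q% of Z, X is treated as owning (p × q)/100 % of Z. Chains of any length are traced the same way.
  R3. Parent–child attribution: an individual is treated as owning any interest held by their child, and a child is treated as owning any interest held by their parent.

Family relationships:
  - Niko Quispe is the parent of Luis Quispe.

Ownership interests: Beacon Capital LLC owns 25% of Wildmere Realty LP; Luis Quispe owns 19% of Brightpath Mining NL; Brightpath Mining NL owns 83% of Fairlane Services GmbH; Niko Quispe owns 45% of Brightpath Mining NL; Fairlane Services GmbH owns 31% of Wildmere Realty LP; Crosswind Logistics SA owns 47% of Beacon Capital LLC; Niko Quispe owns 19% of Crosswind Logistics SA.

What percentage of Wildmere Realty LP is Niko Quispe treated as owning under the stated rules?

By parent–child attribution (R3), Niko Quispe is treated as also owning Luis Quispe's interest in Brightpath Mining NL, giving 45% + 19% = 64%.
Chain via Brightpath Mining NL → Fairlane Services GmbH (R2): 64% × 83% × 31% = 16.4672% of Wildmere Realty LP.
Chain via Crosswind Logistics SA → Beacon Capital LLC (R2): 19% × 47% × 25% = 2.2325% of Wildmere Realty LP.
Aggregating (R1): 16.4672% + 2.2325% = 18.6997%.

18.6997%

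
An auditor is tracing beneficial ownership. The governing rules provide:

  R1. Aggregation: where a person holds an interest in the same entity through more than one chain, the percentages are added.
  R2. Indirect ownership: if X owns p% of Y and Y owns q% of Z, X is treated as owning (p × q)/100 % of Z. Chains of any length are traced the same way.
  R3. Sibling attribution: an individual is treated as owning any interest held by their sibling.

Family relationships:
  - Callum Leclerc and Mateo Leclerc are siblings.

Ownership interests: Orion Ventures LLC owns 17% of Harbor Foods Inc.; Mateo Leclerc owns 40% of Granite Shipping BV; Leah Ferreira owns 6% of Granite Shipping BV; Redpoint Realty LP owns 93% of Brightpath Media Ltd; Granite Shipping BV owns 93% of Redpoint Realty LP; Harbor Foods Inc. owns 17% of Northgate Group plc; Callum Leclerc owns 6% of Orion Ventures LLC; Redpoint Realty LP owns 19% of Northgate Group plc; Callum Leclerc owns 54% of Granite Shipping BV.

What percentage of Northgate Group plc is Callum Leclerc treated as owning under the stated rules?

16.7832%

By sibling attribution (R3), Callum Leclerc is treated as also owning Mateo Leclerc's interest in Granite Shipping BV, giving 54% + 40% = 94%.
Chain via Granite Shipping BV → Redpoint Realty LP (R2): 94% × 93% × 19% = 16.6098% of Northgate Group plc.
Chain via Orion Ventures LLC → Harbor Foods Inc. (R2): 6% × 17% × 17% = 0.1734% of Northgate Group plc.
Aggregating (R1): 16.6098% + 0.1734% = 16.7832%.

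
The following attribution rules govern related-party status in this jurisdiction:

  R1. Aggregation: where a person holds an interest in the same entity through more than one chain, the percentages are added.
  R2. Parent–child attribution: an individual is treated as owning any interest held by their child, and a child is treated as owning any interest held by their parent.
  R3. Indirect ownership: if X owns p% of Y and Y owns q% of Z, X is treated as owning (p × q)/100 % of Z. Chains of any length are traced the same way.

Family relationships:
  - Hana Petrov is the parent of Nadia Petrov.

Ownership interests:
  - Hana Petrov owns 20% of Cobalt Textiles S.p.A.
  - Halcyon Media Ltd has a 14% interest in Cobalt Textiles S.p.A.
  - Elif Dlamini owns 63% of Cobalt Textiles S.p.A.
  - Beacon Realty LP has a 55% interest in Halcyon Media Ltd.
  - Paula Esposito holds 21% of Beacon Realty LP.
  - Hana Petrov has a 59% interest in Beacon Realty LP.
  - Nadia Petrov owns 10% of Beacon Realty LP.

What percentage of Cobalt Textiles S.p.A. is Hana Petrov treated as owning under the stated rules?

By parent–child attribution (R2), Hana Petrov is treated as also owning Nadia Petrov's interest in Beacon Realty LP, giving 59% + 10% = 69%.
Chain via Beacon Realty LP → Halcyon Media Ltd (R3): 69% × 55% × 14% = 5.313% of Cobalt Textiles S.p.A.
Direct interest in Cobalt Textiles S.p.A: 20%.
Aggregating (R1): 5.313% + 20% = 25.313%.

25.313%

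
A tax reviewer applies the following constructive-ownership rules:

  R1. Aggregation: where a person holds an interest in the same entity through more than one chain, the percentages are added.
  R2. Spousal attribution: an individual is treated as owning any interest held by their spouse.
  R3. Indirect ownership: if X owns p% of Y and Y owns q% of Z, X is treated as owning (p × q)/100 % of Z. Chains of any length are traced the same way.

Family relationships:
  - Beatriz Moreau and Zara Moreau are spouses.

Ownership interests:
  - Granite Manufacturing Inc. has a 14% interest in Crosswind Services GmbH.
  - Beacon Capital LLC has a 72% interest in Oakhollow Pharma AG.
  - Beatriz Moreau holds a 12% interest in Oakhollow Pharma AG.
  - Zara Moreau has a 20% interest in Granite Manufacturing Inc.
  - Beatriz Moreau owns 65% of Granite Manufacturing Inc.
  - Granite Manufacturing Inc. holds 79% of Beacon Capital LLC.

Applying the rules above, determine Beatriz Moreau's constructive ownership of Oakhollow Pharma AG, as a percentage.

60.348%

By spousal attribution (R2), Beatriz Moreau is treated as also owning Zara Moreau's interest in Granite Manufacturing Inc, giving 65% + 20% = 85%.
Chain via Granite Manufacturing Inc. → Beacon Capital LLC (R3): 85% × 79% × 72% = 48.348% of Oakhollow Pharma AG.
Direct interest in Oakhollow Pharma AG: 12%.
Aggregating (R1): 48.348% + 12% = 60.348%.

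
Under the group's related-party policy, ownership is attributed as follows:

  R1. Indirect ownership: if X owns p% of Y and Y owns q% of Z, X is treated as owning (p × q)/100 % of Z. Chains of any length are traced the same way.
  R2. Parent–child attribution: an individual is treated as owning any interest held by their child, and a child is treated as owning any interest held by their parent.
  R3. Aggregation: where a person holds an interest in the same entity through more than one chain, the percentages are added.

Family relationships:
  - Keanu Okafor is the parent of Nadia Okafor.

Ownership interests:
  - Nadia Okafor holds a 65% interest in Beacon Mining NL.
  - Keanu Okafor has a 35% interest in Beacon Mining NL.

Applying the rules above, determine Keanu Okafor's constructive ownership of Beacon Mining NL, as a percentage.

By parent–child attribution (R2), Keanu Okafor is treated as also owning Nadia Okafor's interest in Beacon Mining NL, giving 35% + 65% = 100%.
Direct interest in Beacon Mining NL: 100%.

100%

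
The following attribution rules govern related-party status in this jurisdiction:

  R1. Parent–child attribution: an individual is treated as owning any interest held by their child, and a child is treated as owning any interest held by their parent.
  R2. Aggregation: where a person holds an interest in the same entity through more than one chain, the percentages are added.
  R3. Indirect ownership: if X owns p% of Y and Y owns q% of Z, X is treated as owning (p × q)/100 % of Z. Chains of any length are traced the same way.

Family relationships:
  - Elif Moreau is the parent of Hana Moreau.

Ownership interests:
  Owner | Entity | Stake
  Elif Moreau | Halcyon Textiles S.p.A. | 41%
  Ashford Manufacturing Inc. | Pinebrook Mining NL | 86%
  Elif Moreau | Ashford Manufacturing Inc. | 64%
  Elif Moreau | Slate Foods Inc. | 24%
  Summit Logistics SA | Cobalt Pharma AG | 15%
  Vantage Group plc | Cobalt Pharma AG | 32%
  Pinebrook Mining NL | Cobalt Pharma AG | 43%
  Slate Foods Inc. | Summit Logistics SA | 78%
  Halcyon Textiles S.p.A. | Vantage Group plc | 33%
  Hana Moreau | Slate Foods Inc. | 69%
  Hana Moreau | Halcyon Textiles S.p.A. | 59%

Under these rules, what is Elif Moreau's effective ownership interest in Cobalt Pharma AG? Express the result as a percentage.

By parent–child attribution (R1), Elif Moreau is treated as also owning Hana Moreau's interest in Slate Foods Inc, giving 24% + 69% = 93%.
By parent–child attribution (R1), Elif Moreau is treated as also owning Hana Moreau's interest in Halcyon Textiles S.p.A, giving 41% + 59% = 100%.
Chain via Slate Foods Inc. → Summit Logistics SA (R3): 93% × 78% × 15% = 10.881% of Cobalt Pharma AG.
Chain via Ashford Manufacturing Inc. → Pinebrook Mining NL (R3): 64% × 86% × 43% = 23.6672% of Cobalt Pharma AG.
Chain via Halcyon Textiles S.p.A. → Vantage Group plc (R3): 100% × 33% × 32% = 10.56% of Cobalt Pharma AG.
Aggregating (R2): 10.881% + 23.6672% + 10.56% = 45.1082%.

45.1082%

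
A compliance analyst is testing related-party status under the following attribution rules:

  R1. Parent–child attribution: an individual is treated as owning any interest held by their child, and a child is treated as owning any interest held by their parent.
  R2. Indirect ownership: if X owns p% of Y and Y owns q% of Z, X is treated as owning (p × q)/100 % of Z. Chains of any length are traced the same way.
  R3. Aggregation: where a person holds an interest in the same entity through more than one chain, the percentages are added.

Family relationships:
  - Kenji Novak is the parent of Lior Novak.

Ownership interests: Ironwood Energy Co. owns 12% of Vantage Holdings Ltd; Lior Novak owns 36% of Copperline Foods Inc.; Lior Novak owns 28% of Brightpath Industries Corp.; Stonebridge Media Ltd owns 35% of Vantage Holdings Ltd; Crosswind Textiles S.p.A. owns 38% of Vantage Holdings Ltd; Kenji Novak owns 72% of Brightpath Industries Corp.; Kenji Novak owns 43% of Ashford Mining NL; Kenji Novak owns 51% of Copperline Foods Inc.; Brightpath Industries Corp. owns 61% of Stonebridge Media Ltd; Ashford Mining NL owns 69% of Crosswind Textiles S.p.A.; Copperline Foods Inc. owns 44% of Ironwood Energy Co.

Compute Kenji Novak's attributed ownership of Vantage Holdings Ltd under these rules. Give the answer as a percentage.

37.2182%

By parent–child attribution (R1), Kenji Novak is treated as also owning Lior Novak's interest in Copperline Foods Inc, giving 51% + 36% = 87%.
By parent–child attribution (R1), Kenji Novak is treated as also owning Lior Novak's interest in Brightpath Industries Corp, giving 72% + 28% = 100%.
Chain via Copperline Foods Inc. → Ironwood Energy Co. (R2): 87% × 44% × 12% = 4.5936% of Vantage Holdings Ltd.
Chain via Ashford Mining NL → Crosswind Textiles S.p.A. (R2): 43% × 69% × 38% = 11.2746% of Vantage Holdings Ltd.
Chain via Brightpath Industries Corp. → Stonebridge Media Ltd (R2): 100% × 61% × 35% = 21.35% of Vantage Holdings Ltd.
Aggregating (R3): 4.5936% + 11.2746% + 21.35% = 37.2182%.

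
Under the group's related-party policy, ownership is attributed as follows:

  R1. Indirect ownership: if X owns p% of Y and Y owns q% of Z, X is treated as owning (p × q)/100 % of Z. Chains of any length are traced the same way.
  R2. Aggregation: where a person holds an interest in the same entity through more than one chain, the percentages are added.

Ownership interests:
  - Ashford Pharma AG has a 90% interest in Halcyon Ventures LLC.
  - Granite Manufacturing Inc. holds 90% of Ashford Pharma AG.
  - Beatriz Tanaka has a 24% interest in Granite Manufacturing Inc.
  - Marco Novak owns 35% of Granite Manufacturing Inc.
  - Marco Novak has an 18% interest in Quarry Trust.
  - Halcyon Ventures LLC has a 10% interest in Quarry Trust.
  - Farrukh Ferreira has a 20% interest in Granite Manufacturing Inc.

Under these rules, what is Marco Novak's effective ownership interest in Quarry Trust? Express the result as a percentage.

20.835%

Chain via Granite Manufacturing Inc. → Ashford Pharma AG → Halcyon Ventures LLC (R1): 35% × 90% × 90% × 10% = 2.835% of Quarry Trust.
Direct interest in Quarry Trust: 18%.
Aggregating (R2): 2.835% + 18% = 20.835%.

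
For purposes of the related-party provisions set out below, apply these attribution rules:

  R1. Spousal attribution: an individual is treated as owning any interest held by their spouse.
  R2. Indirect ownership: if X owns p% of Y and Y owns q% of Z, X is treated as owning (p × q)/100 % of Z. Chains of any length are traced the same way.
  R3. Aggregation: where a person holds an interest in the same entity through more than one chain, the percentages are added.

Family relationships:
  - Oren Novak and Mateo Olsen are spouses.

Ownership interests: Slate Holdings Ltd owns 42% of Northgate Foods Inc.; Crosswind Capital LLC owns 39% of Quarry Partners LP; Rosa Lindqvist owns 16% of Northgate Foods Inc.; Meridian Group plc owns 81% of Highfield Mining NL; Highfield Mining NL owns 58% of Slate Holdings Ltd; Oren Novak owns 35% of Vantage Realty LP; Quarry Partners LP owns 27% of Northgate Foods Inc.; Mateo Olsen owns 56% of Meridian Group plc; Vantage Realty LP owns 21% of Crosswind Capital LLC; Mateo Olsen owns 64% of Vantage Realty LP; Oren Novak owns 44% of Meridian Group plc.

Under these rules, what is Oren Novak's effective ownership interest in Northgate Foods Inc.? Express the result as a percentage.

By spousal attribution (R1), Oren Novak is treated as also owning Mateo Olsen's interest in Vantage Realty LP, giving 35% + 64% = 99%.
By spousal attribution (R1), Oren Novak is treated as also owning Mateo Olsen's interest in Meridian Group plc, giving 44% + 56% = 100%.
Chain via Vantage Realty LP → Crosswind Capital LLC → Quarry Partners LP (R2): 99% × 21% × 39% × 27% = 2.189187% of Northgate Foods Inc.
Chain via Meridian Group plc → Highfield Mining NL → Slate Holdings Ltd (R2): 100% × 81% × 58% × 42% = 19.7316% of Northgate Foods Inc.
Aggregating (R3): 2.189187% + 19.7316% = 21.920787%.

21.920787%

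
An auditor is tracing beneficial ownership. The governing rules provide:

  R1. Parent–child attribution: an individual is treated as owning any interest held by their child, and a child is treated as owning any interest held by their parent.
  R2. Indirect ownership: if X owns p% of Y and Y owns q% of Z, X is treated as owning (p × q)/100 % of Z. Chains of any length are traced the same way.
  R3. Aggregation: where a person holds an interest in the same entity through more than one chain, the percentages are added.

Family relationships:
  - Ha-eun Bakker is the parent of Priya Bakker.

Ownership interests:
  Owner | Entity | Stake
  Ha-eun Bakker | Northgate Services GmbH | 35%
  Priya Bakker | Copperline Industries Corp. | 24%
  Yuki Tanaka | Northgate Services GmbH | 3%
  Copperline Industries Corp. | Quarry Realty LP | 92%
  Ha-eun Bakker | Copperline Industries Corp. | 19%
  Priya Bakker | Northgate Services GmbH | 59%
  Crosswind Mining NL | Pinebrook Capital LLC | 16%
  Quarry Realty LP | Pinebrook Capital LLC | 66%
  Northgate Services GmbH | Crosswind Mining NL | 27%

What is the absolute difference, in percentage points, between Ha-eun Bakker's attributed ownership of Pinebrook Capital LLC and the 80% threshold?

By parent–child attribution (R1), Ha-eun Bakker is treated as also owning Priya Bakker's interest in Copperline Industries Corp, giving 19% + 24% = 43%.
By parent–child attribution (R1), Ha-eun Bakker is treated as also owning Priya Bakker's interest in Northgate Services GmbH, giving 35% + 59% = 94%.
Chain via Copperline Industries Corp. → Quarry Realty LP (R2): 43% × 92% × 66% = 26.1096% of Pinebrook Capital LLC.
Chain via Northgate Services GmbH → Crosswind Mining NL (R2): 94% × 27% × 16% = 4.0608% of Pinebrook Capital LLC.
Aggregating (R3): 26.1096% + 4.0608% = 30.1704%.
30.1704% falls short of the 80% threshold by 49.8296 percentage points.

49.8296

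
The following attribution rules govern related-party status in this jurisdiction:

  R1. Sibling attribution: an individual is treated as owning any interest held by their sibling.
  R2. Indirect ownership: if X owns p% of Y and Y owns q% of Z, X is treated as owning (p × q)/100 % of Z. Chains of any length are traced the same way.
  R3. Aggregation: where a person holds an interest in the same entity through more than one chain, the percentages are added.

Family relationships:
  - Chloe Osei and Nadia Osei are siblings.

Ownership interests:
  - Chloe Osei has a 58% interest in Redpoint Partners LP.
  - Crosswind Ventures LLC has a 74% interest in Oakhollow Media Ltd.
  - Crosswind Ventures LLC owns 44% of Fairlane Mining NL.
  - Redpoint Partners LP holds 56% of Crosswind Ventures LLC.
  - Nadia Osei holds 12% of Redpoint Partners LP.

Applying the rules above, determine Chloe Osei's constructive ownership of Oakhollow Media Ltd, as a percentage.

By sibling attribution (R1), Chloe Osei is treated as also owning Nadia Osei's interest in Redpoint Partners LP, giving 58% + 12% = 70%.
Chain via Redpoint Partners LP → Crosswind Ventures LLC (R2): 70% × 56% × 74% = 29.008% of Oakhollow Media Ltd.

29.008%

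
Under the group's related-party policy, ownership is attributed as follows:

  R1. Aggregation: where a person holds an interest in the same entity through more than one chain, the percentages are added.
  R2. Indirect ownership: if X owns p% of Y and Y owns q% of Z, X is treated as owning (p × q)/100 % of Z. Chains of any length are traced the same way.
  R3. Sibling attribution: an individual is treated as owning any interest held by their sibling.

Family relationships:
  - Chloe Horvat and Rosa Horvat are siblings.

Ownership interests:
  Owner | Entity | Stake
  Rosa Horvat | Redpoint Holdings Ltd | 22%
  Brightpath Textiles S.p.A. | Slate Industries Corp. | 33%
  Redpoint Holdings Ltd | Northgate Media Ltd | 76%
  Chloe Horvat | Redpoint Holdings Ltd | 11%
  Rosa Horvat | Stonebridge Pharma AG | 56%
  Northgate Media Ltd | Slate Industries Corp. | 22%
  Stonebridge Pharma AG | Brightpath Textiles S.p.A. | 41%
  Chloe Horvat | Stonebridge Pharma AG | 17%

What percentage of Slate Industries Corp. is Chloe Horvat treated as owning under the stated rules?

15.3945%

By sibling attribution (R3), Chloe Horvat is treated as also owning Rosa Horvat's interest in Stonebridge Pharma AG, giving 17% + 56% = 73%.
By sibling attribution (R3), Chloe Horvat is treated as also owning Rosa Horvat's interest in Redpoint Holdings Ltd, giving 11% + 22% = 33%.
Chain via Stonebridge Pharma AG → Brightpath Textiles S.p.A. (R2): 73% × 41% × 33% = 9.8769% of Slate Industries Corp.
Chain via Redpoint Holdings Ltd → Northgate Media Ltd (R2): 33% × 76% × 22% = 5.5176% of Slate Industries Corp.
Aggregating (R1): 9.8769% + 5.5176% = 15.3945%.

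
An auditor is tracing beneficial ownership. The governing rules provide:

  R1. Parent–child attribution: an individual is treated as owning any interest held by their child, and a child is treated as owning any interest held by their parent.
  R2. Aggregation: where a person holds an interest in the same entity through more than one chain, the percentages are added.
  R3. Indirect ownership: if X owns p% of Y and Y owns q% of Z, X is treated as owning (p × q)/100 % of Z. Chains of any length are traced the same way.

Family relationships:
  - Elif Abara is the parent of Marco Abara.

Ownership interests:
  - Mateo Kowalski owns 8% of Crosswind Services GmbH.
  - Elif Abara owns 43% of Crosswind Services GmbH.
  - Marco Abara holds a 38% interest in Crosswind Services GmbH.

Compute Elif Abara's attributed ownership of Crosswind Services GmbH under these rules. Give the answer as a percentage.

81%

By parent–child attribution (R1), Elif Abara is treated as also owning Marco Abara's interest in Crosswind Services GmbH, giving 43% + 38% = 81%.
Direct interest in Crosswind Services GmbH: 81%.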